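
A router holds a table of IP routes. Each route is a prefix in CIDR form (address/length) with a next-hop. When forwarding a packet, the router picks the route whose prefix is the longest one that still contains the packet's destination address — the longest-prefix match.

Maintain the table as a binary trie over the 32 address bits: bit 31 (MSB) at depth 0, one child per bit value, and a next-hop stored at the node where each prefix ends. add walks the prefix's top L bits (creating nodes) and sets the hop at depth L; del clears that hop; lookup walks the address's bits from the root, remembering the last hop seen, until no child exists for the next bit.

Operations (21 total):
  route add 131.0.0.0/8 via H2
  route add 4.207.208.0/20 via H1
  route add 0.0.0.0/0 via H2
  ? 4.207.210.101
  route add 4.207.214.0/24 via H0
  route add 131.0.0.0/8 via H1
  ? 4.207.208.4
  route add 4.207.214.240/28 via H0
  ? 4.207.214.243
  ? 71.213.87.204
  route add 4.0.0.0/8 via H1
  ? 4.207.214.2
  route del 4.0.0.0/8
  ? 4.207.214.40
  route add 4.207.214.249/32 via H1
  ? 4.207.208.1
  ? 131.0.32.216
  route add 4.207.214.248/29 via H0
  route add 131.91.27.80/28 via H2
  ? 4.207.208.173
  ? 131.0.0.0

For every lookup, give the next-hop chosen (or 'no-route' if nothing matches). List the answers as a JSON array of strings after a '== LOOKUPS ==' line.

Process each operation:
  add 131.0.0.0/8 -> H2 at depth 8
  add 4.207.208.0/20 -> H1 at depth 20
  add 0.0.0.0/0 -> H2 at depth 0
  ? 4.207.210.101  path d0:H2→d1:-→d2:-→d3:-→d4:-→d5:-→d6:-→d7:-→d8:-→d9:-→d10:-→d11:-→d12:-→d13:-→d14:-→d15:-→d16:-→d17:-→d18:-→d19:-→d20:H1  best=H1
  add 4.207.214.0/24 -> H0 at depth 24
  add 131.0.0.0/8 -> H1 at depth 8
  ? 4.207.208.4  path d0:H2→d1:-→d2:-→d3:-→d4:-→d5:-→d6:-→d7:-→d8:-→d9:-→d10:-→d11:-→d12:-→d13:-→d14:-→d15:-→d16:-→d17:-→d18:-→d19:-→d20:H1→d21:-  best=H1
  add 4.207.214.240/28 -> H0 at depth 28
  ? 4.207.214.243  path d0:H2→d1:-→d2:-→d3:-→d4:-→d5:-→d6:-→d7:-→d8:-→d9:-→d10:-→d11:-→d12:-→d13:-→d14:-→d15:-→d16:-→d17:-→d18:-→d19:-→d20:H1→d21:-→d22:-→d23:-→d24:H0→d25:-→d26:-→d27:-→d28:H0  best=H0
  ? 71.213.87.204  path d0:H2→d1:-  best=H2
  add 4.0.0.0/8 -> H1 at depth 8
  ? 4.207.214.2  path d0:H2→d1:-→d2:-→d3:-→d4:-→d5:-→d6:-→d7:-→d8:H1→d9:-→d10:-→d11:-→d12:-→d13:-→d14:-→d15:-→d16:-→d17:-→d18:-→d19:-→d20:H1→d21:-→d22:-→d23:-→d24:H0  best=H0
  del 4.0.0.0/8 (clear depth 8)
  ? 4.207.214.40  path d0:H2→d1:-→d2:-→d3:-→d4:-→d5:-→d6:-→d7:-→d8:-→d9:-→d10:-→d11:-→d12:-→d13:-→d14:-→d15:-→d16:-→d17:-→d18:-→d19:-→d20:H1→d21:-→d22:-→d23:-→d24:H0  best=H0
  add 4.207.214.249/32 -> H1 at depth 32
  ? 4.207.208.1  path d0:H2→d1:-→d2:-→d3:-→d4:-→d5:-→d6:-→d7:-→d8:-→d9:-→d10:-→d11:-→d12:-→d13:-→d14:-→d15:-→d16:-→d17:-→d18:-→d19:-→d20:H1→d21:-  best=H1
  ? 131.0.32.216  path d0:H2→d1:-→d2:-→d3:-→d4:-→d5:-→d6:-→d7:-→d8:H1  best=H1
  add 4.207.214.248/29 -> H0 at depth 29
  add 131.91.27.80/28 -> H2 at depth 28
  ? 4.207.208.173  path d0:H2→d1:-→d2:-→d3:-→d4:-→d5:-→d6:-→d7:-→d8:-→d9:-→d10:-→d11:-→d12:-→d13:-→d14:-→d15:-→d16:-→d17:-→d18:-→d19:-→d20:H1→d21:-  best=H1
  ? 131.0.0.0  path d0:H2→d1:-→d2:-→d3:-→d4:-→d5:-→d6:-→d7:-→d8:H1→d9:-  best=H1

== LOOKUPS ==
["H1","H1","H0","H2","H0","H0","H1","H1","H1","H1"]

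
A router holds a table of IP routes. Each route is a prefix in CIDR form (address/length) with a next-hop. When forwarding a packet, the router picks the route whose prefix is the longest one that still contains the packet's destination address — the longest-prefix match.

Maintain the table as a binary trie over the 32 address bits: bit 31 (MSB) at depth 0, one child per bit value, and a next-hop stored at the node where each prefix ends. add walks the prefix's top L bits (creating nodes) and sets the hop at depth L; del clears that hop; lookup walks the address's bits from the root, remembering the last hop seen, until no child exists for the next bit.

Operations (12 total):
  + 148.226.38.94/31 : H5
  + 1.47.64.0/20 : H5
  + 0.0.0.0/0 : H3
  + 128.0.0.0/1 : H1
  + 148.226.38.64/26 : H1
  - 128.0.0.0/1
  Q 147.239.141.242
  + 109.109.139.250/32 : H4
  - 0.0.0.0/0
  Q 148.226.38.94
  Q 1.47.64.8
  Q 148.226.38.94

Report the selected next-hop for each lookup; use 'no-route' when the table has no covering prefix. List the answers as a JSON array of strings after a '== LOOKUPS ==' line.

Trace:
  add 148.226.38.94/31 -> H5 at depth 31
  add 1.47.64.0/20 -> H5 at depth 20
  add 0.0.0.0/0 -> H3 at depth 0
  add 128.0.0.0/1 -> H1 at depth 1
  add 148.226.38.64/26 -> H1 at depth 26
  - 128.0.0.0/1 clear@1
  Q 147.239.141.242: descend 10010 ; hops seen [H3] ; pick H3
  add 109.109.139.250/32 -> H4 at depth 32
  - 0.0.0.0/0 clear@0
  Q 148.226.38.94: descend 1001010011100010001001100101111 ; hops seen [H1,H5] ; pick H5
  Q 1.47.64.8: descend 00000001001011110100 ; hops seen [H5] ; pick H5
  Q 148.226.38.94: descend 1001010011100010001001100101111 ; hops seen [H1,H5] ; pick H5

== LOOKUPS ==
["H3","H5","H5","H5"]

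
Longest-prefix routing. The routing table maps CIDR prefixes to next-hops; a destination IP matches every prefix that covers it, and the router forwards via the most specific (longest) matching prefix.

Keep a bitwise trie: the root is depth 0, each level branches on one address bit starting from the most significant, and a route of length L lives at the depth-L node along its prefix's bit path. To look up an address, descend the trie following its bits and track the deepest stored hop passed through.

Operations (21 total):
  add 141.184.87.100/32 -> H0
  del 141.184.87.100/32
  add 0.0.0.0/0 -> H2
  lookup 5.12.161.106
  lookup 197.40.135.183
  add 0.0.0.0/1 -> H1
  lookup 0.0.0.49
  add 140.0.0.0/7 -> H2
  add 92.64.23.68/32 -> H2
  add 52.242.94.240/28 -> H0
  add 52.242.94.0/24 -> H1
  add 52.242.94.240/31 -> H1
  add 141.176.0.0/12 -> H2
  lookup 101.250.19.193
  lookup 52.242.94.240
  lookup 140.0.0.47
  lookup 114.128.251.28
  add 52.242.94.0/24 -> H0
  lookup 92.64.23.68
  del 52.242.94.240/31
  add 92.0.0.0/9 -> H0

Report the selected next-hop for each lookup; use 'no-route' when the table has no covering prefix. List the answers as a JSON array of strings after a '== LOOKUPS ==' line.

Trace:
  + 141.184.87.100/32 (H0) depth=32
  del 141.184.87.100/32 (clear depth 32)
  + 0.0.0.0/0 (H2) depth=0
  Q 5.12.161.106: descend ε ; hops seen [H2] ; pick H2
  Q 197.40.135.183: descend 1 ; hops seen [H2] ; pick H2
  + 0.0.0.0/1 (H1) depth=1
  Q 0.0.0.49: descend 0 ; hops seen [H2,H1] ; pick H1
  + 140.0.0.0/7 (H2) depth=7
  + 92.64.23.68/32 (H2) depth=32
  + 52.242.94.240/28 (H0) depth=28
  + 52.242.94.0/24 (H1) depth=24
  + 52.242.94.240/31 (H1) depth=31
  + 141.176.0.0/12 (H2) depth=12
  Q 101.250.19.193: descend 01 ; hops seen [H2,H1] ; pick H1
  Q 52.242.94.240: descend 0011010011110010010111101111000 ; hops seen [H2,H1,H1,H0,H1] ; pick H1
  Q 140.0.0.47: descend 1000110 ; hops seen [H2,H2] ; pick H2
  Q 114.128.251.28: descend 01 ; hops seen [H2,H1] ; pick H1
  + 52.242.94.0/24 (H0) depth=24
  Q 92.64.23.68: descend 01011100010000000001011101000100 ; hops seen [H2,H1,H2] ; pick H2
  del 52.242.94.240/31 (clear depth 31)
  + 92.0.0.0/9 (H0) depth=9

== LOOKUPS ==
["H2","H2","H1","H1","H1","H2","H1","H2"]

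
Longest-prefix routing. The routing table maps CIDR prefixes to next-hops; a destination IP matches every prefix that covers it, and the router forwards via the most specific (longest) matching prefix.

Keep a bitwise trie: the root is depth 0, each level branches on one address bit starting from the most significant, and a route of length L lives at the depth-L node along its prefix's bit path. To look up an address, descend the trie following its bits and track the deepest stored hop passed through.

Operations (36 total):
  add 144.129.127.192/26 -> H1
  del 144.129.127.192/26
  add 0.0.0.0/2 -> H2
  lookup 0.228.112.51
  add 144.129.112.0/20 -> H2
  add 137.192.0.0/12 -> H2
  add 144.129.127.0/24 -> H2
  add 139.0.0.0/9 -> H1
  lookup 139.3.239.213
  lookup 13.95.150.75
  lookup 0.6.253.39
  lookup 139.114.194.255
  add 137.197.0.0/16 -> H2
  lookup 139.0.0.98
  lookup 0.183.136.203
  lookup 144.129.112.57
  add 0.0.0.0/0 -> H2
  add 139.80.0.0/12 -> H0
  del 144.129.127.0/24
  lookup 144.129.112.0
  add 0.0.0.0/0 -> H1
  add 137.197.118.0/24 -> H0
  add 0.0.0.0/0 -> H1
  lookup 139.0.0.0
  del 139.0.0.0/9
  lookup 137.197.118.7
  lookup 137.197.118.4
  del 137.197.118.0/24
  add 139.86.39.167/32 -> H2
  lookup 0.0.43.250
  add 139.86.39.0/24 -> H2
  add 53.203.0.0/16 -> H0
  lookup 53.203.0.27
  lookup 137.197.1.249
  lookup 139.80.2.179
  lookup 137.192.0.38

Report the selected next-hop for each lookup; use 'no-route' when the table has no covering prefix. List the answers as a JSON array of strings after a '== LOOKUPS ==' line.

Process each operation:
  + 144.129.127.192/26 (H1) depth=26
  del 144.129.127.192/26 (clear depth 26)
  + 0.0.0.0/2 (H2) depth=2
  lookup 0.228.112.51: bits 00 walk d0:-→d1:-→d2:H2 -> H2
  + 144.129.112.0/20 (H2) depth=20
  + 137.192.0.0/12 (H2) depth=12
  + 144.129.127.0/24 (H2) depth=24
  + 139.0.0.0/9 (H1) depth=9
  lookup 139.3.239.213: bits 100010110 walk d0:-→d1:-→d2:-→d3:-→d4:-→d5:-→d6:-→d7:-→d8:-→d9:H1 -> H1
  lookup 13.95.150.75: bits 00 walk d0:-→d1:-→d2:H2 -> H2
  lookup 0.6.253.39: bits 00 walk d0:-→d1:-→d2:H2 -> H2
  lookup 139.114.194.255: bits 100010110 walk d0:-→d1:-→d2:-→d3:-→d4:-→d5:-→d6:-→d7:-→d8:-→d9:H1 -> H1
  + 137.197.0.0/16 (H2) depth=16
  lookup 139.0.0.98: bits 100010110 walk d0:-→d1:-→d2:-→d3:-→d4:-→d5:-→d6:-→d7:-→d8:-→d9:H1 -> H1
  lookup 0.183.136.203: bits 00 walk d0:-→d1:-→d2:H2 -> H2
  lookup 144.129.112.57: bits 10010000100000010111 walk d0:-→d1:-→d2:-→d3:-→d4:-→d5:-→d6:-→d7:-→d8:-→d9:-→d10:-→d11:-→d12:-→d13:-→d14:-→d15:-→d16:-→d17:-→d18:-→d19:-→d20:H2 -> H2
  + 0.0.0.0/0 (H2) depth=0
  + 139.80.0.0/12 (H0) depth=12
  del 144.129.127.0/24 (clear depth 24)
  lookup 144.129.112.0: bits 10010000100000010111 walk d0:H2→d1:-→d2:-→d3:-→d4:-→d5:-→d6:-→d7:-→d8:-→d9:-→d10:-→d11:-→d12:-→d13:-→d14:-→d15:-→d16:-→d17:-→d18:-→d19:-→d20:H2 -> H2
  + 0.0.0.0/0 (H1) depth=0
  + 137.197.118.0/24 (H0) depth=24
  + 0.0.0.0/0 (H1) depth=0
  lookup 139.0.0.0: bits 100010110 walk d0:H1→d1:-→d2:-→d3:-→d4:-→d5:-→d6:-→d7:-→d8:-→d9:H1 -> H1
  del 139.0.0.0/9 (clear depth 9)
  lookup 137.197.118.7: bits 100010011100010101110110 walk d0:H1→d1:-→d2:-→d3:-→d4:-→d5:-→d6:-→d7:-→d8:-→d9:-→d10:-→d11:-→d12:H2→d13:-→d14:-→d15:-→d16:H2→d17:-→d18:-→d19:-→d20:-→d21:-→d22:-→d23:-→d24:H0 -> H0
  lookup 137.197.118.4: bits 100010011100010101110110 walk d0:H1→d1:-→d2:-→d3:-→d4:-→d5:-→d6:-→d7:-→d8:-→d9:-→d10:-→d11:-→d12:H2→d13:-→d14:-→d15:-→d16:H2→d17:-→d18:-→d19:-→d20:-→d21:-→d22:-→d23:-→d24:H0 -> H0
  del 137.197.118.0/24 (clear depth 24)
  + 139.86.39.167/32 (H2) depth=32
  lookup 0.0.43.250: bits 00 walk d0:H1→d1:-→d2:H2 -> H2
  + 139.86.39.0/24 (H2) depth=24
  + 53.203.0.0/16 (H0) depth=16
  lookup 53.203.0.27: bits 0011010111001011 walk d0:H1→d1:-→d2:H2→d3:-→d4:-→d5:-→d6:-→d7:-→d8:-→d9:-→d10:-→d11:-→d12:-→d13:-→d14:-→d15:-→d16:H0 -> H0
  lookup 137.197.1.249: bits 10001001110001010 walk d0:H1→d1:-→d2:-→d3:-→d4:-→d5:-→d6:-→d7:-→d8:-→d9:-→d10:-→d11:-→d12:H2→d13:-→d14:-→d15:-→d16:H2→d17:- -> H2
  lookup 139.80.2.179: bits 1000101101010 walk d0:H1→d1:-→d2:-→d3:-→d4:-→d5:-→d6:-→d7:-→d8:-→d9:-→d10:-→d11:-→d12:H0→d13:- -> H0
  lookup 137.192.0.38: bits 1000100111000 walk d0:H1→d1:-→d2:-→d3:-→d4:-→d5:-→d6:-→d7:-→d8:-→d9:-→d10:-→d11:-→d12:H2→d13:- -> H2

== LOOKUPS ==
["H2","H1","H2","H2","H1","H1","H2","H2","H2","H1","H0","H0","H2","H0","H2","H0","H2"]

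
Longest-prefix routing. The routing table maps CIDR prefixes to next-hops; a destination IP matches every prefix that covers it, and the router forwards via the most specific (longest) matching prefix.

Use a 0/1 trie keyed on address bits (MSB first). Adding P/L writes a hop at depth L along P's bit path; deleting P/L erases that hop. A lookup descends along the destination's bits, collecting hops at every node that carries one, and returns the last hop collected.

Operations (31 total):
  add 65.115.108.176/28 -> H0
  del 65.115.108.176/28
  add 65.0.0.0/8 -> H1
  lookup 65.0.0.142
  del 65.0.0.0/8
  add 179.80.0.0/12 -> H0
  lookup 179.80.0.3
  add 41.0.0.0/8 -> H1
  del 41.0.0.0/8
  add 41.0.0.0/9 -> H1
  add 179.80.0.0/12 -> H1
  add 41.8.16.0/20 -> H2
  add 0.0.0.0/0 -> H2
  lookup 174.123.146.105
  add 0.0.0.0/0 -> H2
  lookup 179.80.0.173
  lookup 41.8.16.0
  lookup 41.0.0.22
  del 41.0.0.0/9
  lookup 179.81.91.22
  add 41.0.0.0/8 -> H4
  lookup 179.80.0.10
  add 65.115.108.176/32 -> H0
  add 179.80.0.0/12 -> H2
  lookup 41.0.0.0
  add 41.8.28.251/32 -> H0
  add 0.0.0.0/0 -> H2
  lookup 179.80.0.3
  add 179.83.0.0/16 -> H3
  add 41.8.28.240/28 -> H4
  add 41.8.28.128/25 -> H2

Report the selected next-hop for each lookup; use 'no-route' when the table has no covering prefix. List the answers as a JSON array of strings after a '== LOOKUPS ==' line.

Apply in order:
  add 65.115.108.176/28 -> H0 at depth 28
  del 65.115.108.176/28 (clear depth 28)
  add 65.0.0.0/8 -> H1 at depth 8
  lookup 65.0.0.142: bits 010000010 walk d0:-→d1:-→d2:-→d3:-→d4:-→d5:-→d6:-→d7:-→d8:H1→d9:- -> H1
  del 65.0.0.0/8 (clear depth 8)
  add 179.80.0.0/12 -> H0 at depth 12
  lookup 179.80.0.3: bits 101100110101 walk d0:-→d1:-→d2:-→d3:-→d4:-→d5:-→d6:-→d7:-→d8:-→d9:-→d10:-→d11:-→d12:H0 -> H0
  add 41.0.0.0/8 -> H1 at depth 8
  del 41.0.0.0/8 (clear depth 8)
  add 41.0.0.0/9 -> H1 at depth 9
  add 179.80.0.0/12 -> H1 at depth 12
  add 41.8.16.0/20 -> H2 at depth 20
  add 0.0.0.0/0 -> H2 at depth 0
  lookup 174.123.146.105: bits 101 walk d0:H2→d1:-→d2:-→d3:- -> H2
  add 0.0.0.0/0 -> H2 at depth 0
  lookup 179.80.0.173: bits 101100110101 walk d0:H2→d1:-→d2:-→d3:-→d4:-→d5:-→d6:-→d7:-→d8:-→d9:-→d10:-→d11:-→d12:H1 -> H1
  lookup 41.8.16.0: bits 00101001000010000001 walk d0:H2→d1:-→d2:-→d3:-→d4:-→d5:-→d6:-→d7:-→d8:-→d9:H1→d10:-→d11:-→d12:-→d13:-→d14:-→d15:-→d16:-→d17:-→d18:-→d19:-→d20:H2 -> H2
  lookup 41.0.0.22: bits 001010010000 walk d0:H2→d1:-→d2:-→d3:-→d4:-→d5:-→d6:-→d7:-→d8:-→d9:H1→d10:-→d11:-→d12:- -> H1
  del 41.0.0.0/9 (clear depth 9)
  lookup 179.81.91.22: bits 101100110101 walk d0:H2→d1:-→d2:-→d3:-→d4:-→d5:-→d6:-→d7:-→d8:-→d9:-→d10:-→d11:-→d12:H1 -> H1
  add 41.0.0.0/8 -> H4 at depth 8
  lookup 179.80.0.10: bits 101100110101 walk d0:H2→d1:-→d2:-→d3:-→d4:-→d5:-→d6:-→d7:-→d8:-→d9:-→d10:-→d11:-→d12:H1 -> H1
  add 65.115.108.176/32 -> H0 at depth 32
  add 179.80.0.0/12 -> H2 at depth 12
  lookup 41.0.0.0: bits 001010010000 walk d0:H2→d1:-→d2:-→d3:-→d4:-→d5:-→d6:-→d7:-→d8:H4→d9:-→d10:-→d11:-→d12:- -> H4
  add 41.8.28.251/32 -> H0 at depth 32
  add 0.0.0.0/0 -> H2 at depth 0
  lookup 179.80.0.3: bits 101100110101 walk d0:H2→d1:-→d2:-→d3:-→d4:-→d5:-→d6:-→d7:-→d8:-→d9:-→d10:-→d11:-→d12:H2 -> H2
  add 179.83.0.0/16 -> H3 at depth 16
  add 41.8.28.240/28 -> H4 at depth 28
  add 41.8.28.128/25 -> H2 at depth 25

== LOOKUPS ==
["H1","H0","H2","H1","H2","H1","H1","H1","H4","H2"]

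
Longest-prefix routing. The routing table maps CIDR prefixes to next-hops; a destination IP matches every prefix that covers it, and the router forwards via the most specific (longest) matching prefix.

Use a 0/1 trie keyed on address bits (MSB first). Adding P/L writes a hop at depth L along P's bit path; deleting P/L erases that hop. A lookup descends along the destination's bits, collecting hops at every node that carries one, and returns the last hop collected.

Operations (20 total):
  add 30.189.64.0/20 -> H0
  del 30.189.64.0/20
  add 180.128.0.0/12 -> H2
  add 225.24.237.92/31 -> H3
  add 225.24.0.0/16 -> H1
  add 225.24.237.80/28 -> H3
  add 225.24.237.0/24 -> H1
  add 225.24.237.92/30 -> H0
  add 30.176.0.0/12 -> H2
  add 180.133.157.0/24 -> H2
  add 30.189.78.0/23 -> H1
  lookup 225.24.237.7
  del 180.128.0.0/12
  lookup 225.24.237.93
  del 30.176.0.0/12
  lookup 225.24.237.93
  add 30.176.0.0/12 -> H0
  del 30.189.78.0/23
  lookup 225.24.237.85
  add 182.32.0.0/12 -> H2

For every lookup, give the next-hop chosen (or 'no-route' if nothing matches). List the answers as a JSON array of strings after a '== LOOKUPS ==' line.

Apply in order:
  add 30.189.64.0/20 -> H0 at depth 20
  - 30.189.64.0/20 clear@20
  add 180.128.0.0/12 -> H2 at depth 12
  add 225.24.237.92/31 -> H3 at depth 31
  add 225.24.0.0/16 -> H1 at depth 16
  add 225.24.237.80/28 -> H3 at depth 28
  add 225.24.237.0/24 -> H1 at depth 24
  add 225.24.237.92/30 -> H0 at depth 30
  add 30.176.0.0/12 -> H2 at depth 12
  add 180.133.157.0/24 -> H2 at depth 24
  add 30.189.78.0/23 -> H1 at depth 23
  Q 225.24.237.7: descend 1110000100011000111011010 ; hops seen [H1,H1] ; pick H1
  - 180.128.0.0/12 clear@12
  Q 225.24.237.93: descend 1110000100011000111011010101110 ; hops seen [H1,H1,H3,H0,H3] ; pick H3
  - 30.176.0.0/12 clear@12
  Q 225.24.237.93: descend 1110000100011000111011010101110 ; hops seen [H1,H1,H3,H0,H3] ; pick H3
  add 30.176.0.0/12 -> H0 at depth 12
  - 30.189.78.0/23 clear@23
  Q 225.24.237.85: descend 1110000100011000111011010101 ; hops seen [H1,H1,H3] ; pick H3
  add 182.32.0.0/12 -> H2 at depth 12

== LOOKUPS ==
["H1","H3","H3","H3"]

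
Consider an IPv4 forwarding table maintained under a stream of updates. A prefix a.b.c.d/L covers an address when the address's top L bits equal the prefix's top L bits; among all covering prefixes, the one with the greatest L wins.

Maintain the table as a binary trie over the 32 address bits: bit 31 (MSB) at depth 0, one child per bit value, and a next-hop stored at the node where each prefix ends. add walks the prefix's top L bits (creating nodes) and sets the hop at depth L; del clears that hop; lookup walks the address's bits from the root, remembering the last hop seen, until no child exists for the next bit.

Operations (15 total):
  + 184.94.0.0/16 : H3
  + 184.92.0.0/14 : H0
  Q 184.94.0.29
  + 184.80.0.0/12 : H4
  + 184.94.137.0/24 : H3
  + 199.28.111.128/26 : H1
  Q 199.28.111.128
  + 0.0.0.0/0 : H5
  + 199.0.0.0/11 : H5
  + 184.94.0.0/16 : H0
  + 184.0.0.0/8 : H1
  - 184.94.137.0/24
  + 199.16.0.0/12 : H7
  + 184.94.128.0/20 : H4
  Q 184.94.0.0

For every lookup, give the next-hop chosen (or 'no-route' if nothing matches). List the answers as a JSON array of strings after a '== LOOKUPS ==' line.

Trace:
  + 184.94.0.0/16 (H3) depth=16
  + 184.92.0.0/14 (H0) depth=14
  lookup 184.94.0.29: bits 1011100001011110 walk d0:-→d1:-→d2:-→d3:-→d4:-→d5:-→d6:-→d7:-→d8:-→d9:-→d10:-→d11:-→d12:-→d13:-→d14:H0→d15:-→d16:H3 -> H3
  + 184.80.0.0/12 (H4) depth=12
  + 184.94.137.0/24 (H3) depth=24
  + 199.28.111.128/26 (H1) depth=26
  lookup 199.28.111.128: bits 11000111000111000110111110 walk d0:-→d1:-→d2:-→d3:-→d4:-→d5:-→d6:-→d7:-→d8:-→d9:-→d10:-→d11:-→d12:-→d13:-→d14:-→d15:-→d16:-→d17:-→d18:-→d19:-→d20:-→d21:-→d22:-→d23:-→d24:-→d25:-→d26:H1 -> H1
  + 0.0.0.0/0 (H5) depth=0
  + 199.0.0.0/11 (H5) depth=11
  + 184.94.0.0/16 (H0) depth=16
  + 184.0.0.0/8 (H1) depth=8
  del 184.94.137.0/24 (clear depth 24)
  + 199.16.0.0/12 (H7) depth=12
  + 184.94.128.0/20 (H4) depth=20
  lookup 184.94.0.0: bits 1011100001011110 walk d0:H5→d1:-→d2:-→d3:-→d4:-→d5:-→d6:-→d7:-→d8:H1→d9:-→d10:-→d11:-→d12:H4→d13:-→d14:H0→d15:-→d16:H0 -> H0

== LOOKUPS ==
["H3","H1","H0"]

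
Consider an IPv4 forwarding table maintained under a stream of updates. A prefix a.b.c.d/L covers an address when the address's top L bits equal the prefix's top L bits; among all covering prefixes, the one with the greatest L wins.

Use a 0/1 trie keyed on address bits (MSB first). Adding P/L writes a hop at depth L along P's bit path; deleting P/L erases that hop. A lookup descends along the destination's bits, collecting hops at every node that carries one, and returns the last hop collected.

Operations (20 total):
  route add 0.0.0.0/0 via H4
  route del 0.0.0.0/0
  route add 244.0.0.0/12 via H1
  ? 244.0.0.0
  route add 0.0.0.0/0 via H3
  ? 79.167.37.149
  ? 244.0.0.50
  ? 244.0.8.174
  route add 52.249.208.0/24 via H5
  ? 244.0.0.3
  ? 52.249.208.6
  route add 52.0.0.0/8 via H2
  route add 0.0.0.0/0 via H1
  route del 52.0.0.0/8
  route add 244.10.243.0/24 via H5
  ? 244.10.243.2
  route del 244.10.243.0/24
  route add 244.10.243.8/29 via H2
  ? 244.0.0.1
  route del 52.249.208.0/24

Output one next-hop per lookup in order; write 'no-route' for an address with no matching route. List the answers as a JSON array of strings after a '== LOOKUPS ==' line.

Process each operation:
  add 0.0.0.0/0 -> H4 at depth 0
  del 0.0.0.0/0 (clear depth 0)
  add 244.0.0.0/12 -> H1 at depth 12
  Q 244.0.0.0: descend 111101000000 ; hops seen [H1] ; pick H1
  add 0.0.0.0/0 -> H3 at depth 0
  Q 79.167.37.149: descend ε ; hops seen [H3] ; pick H3
  Q 244.0.0.50: descend 111101000000 ; hops seen [H3,H1] ; pick H1
  Q 244.0.8.174: descend 111101000000 ; hops seen [H3,H1] ; pick H1
  add 52.249.208.0/24 -> H5 at depth 24
  Q 244.0.0.3: descend 111101000000 ; hops seen [H3,H1] ; pick H1
  Q 52.249.208.6: descend 001101001111100111010000 ; hops seen [H3,H5] ; pick H5
  add 52.0.0.0/8 -> H2 at depth 8
  add 0.0.0.0/0 -> H1 at depth 0
  del 52.0.0.0/8 (clear depth 8)
  add 244.10.243.0/24 -> H5 at depth 24
  Q 244.10.243.2: descend 111101000000101011110011 ; hops seen [H1,H1,H5] ; pick H5
  del 244.10.243.0/24 (clear depth 24)
  add 244.10.243.8/29 -> H2 at depth 29
  Q 244.0.0.1: descend 111101000000 ; hops seen [H1,H1] ; pick H1
  del 52.249.208.0/24 (clear depth 24)

== LOOKUPS ==
["H1","H3","H1","H1","H1","H5","H5","H1"]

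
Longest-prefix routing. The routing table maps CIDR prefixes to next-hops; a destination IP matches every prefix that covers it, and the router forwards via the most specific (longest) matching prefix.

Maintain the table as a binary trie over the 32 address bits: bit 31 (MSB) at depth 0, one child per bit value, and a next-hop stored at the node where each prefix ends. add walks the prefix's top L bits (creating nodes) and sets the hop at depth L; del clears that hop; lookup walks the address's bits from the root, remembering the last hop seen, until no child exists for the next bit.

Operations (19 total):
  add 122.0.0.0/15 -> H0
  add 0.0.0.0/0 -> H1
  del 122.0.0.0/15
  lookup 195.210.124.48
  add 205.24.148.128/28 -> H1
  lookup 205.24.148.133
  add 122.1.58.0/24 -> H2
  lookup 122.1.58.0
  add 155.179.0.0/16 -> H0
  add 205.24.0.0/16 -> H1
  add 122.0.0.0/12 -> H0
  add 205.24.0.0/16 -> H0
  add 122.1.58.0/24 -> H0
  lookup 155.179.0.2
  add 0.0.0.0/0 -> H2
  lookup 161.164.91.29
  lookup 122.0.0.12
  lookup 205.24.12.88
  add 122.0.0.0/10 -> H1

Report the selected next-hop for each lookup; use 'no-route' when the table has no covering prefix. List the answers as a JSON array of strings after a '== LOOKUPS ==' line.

Process each operation:
  + 122.0.0.0/15 (H0) depth=15
  + 0.0.0.0/0 (H1) depth=0
  - 122.0.0.0/15 clear@15
  lookup 195.210.124.48: bits ε walk d0:H1 -> H1
  + 205.24.148.128/28 (H1) depth=28
  lookup 205.24.148.133: bits 1100110100011000100101001000 walk d0:H1→d1:-→d2:-→d3:-→d4:-→d5:-→d6:-→d7:-→d8:-→d9:-→d10:-→d11:-→d12:-→d13:-→d14:-→d15:-→d16:-→d17:-→d18:-→d19:-→d20:-→d21:-→d22:-→d23:-→d24:-→d25:-→d26:-→d27:-→d28:H1 -> H1
  + 122.1.58.0/24 (H2) depth=24
  lookup 122.1.58.0: bits 011110100000000100111010 walk d0:H1→d1:-→d2:-→d3:-→d4:-→d5:-→d6:-→d7:-→d8:-→d9:-→d10:-→d11:-→d12:-→d13:-→d14:-→d15:-→d16:-→d17:-→d18:-→d19:-→d20:-→d21:-→d22:-→d23:-→d24:H2 -> H2
  + 155.179.0.0/16 (H0) depth=16
  + 205.24.0.0/16 (H1) depth=16
  + 122.0.0.0/12 (H0) depth=12
  + 205.24.0.0/16 (H0) depth=16
  + 122.1.58.0/24 (H0) depth=24
  lookup 155.179.0.2: bits 1001101110110011 walk d0:H1→d1:-→d2:-→d3:-→d4:-→d5:-→d6:-→d7:-→d8:-→d9:-→d10:-→d11:-→d12:-→d13:-→d14:-→d15:-→d16:H0 -> H0
  + 0.0.0.0/0 (H2) depth=0
  lookup 161.164.91.29: bits 10 walk d0:H2→d1:-→d2:- -> H2
  lookup 122.0.0.12: bits 011110100000000 walk d0:H2→d1:-→d2:-→d3:-→d4:-→d5:-→d6:-→d7:-→d8:-→d9:-→d10:-→d11:-→d12:H0→d13:-→d14:-→d15:- -> H0
  lookup 205.24.12.88: bits 1100110100011000 walk d0:H2→d1:-→d2:-→d3:-→d4:-→d5:-→d6:-→d7:-→d8:-→d9:-→d10:-→d11:-→d12:-→d13:-→d14:-→d15:-→d16:H0 -> H0
  + 122.0.0.0/10 (H1) depth=10

== LOOKUPS ==
["H1","H1","H2","H0","H2","H0","H0"]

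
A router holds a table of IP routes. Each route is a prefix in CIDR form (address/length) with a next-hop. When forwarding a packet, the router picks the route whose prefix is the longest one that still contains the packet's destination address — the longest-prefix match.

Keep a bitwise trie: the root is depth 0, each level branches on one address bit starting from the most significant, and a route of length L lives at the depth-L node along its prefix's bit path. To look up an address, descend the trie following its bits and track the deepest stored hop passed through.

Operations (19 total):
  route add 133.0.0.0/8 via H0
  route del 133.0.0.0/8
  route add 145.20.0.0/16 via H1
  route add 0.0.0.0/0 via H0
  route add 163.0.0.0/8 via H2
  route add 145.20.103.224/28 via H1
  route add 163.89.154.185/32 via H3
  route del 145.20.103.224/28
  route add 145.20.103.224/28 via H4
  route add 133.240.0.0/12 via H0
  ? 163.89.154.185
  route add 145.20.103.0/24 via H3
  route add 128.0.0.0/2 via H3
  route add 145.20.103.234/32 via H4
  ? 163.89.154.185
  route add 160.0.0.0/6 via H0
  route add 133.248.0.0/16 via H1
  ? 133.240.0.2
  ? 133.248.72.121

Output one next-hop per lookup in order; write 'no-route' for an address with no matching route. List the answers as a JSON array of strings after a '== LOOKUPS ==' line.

Trace:
  add 133.0.0.0/8 -> H0 at depth 8
  del 133.0.0.0/8 (clear depth 8)
  add 145.20.0.0/16 -> H1 at depth 16
  add 0.0.0.0/0 -> H0 at depth 0
  add 163.0.0.0/8 -> H2 at depth 8
  add 145.20.103.224/28 -> H1 at depth 28
  add 163.89.154.185/32 -> H3 at depth 32
  del 145.20.103.224/28 (clear depth 28)
  add 145.20.103.224/28 -> H4 at depth 28
  add 133.240.0.0/12 -> H0 at depth 12
  Q 163.89.154.185: descend 10100011010110011001101010111001 ; hops seen [H0,H2,H3] ; pick H3
  add 145.20.103.0/24 -> H3 at depth 24
  add 128.0.0.0/2 -> H3 at depth 2
  add 145.20.103.234/32 -> H4 at depth 32
  Q 163.89.154.185: descend 10100011010110011001101010111001 ; hops seen [H0,H3,H2,H3] ; pick H3
  add 160.0.0.0/6 -> H0 at depth 6
  add 133.248.0.0/16 -> H1 at depth 16
  Q 133.240.0.2: descend 100001011111 ; hops seen [H0,H3,H0] ; pick H0
  Q 133.248.72.121: descend 1000010111111000 ; hops seen [H0,H3,H0,H1] ; pick H1

== LOOKUPS ==
["H3","H3","H0","H1"]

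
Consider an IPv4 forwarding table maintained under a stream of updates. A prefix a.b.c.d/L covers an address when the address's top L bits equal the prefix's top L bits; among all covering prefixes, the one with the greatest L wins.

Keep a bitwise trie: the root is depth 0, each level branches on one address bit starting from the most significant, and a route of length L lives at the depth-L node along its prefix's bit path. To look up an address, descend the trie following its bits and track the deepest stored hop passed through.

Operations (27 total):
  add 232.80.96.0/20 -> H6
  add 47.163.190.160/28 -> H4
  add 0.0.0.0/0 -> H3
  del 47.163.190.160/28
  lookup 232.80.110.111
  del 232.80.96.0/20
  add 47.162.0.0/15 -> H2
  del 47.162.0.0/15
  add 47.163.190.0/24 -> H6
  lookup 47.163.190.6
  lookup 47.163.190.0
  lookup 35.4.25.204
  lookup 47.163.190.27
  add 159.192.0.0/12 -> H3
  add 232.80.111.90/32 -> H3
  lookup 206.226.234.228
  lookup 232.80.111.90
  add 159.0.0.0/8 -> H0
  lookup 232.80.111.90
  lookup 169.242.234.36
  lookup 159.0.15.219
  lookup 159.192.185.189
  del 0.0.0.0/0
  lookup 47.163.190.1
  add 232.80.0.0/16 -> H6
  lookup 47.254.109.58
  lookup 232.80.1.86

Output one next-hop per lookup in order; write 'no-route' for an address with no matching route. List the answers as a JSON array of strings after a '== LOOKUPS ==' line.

Trace:
  add 232.80.96.0/20 -> H6 at depth 20
  add 47.163.190.160/28 -> H4 at depth 28
  add 0.0.0.0/0 -> H3 at depth 0
  - 47.163.190.160/28 clear@28
  ? 232.80.110.111  path d0:H3→d1:-→d2:-→d3:-→d4:-→d5:-→d6:-→d7:-→d8:-→d9:-→d10:-→d11:-→d12:-→d13:-→d14:-→d15:-→d16:-→d17:-→d18:-→d19:-→d20:H6  best=H6
  - 232.80.96.0/20 clear@20
  add 47.162.0.0/15 -> H2 at depth 15
  - 47.162.0.0/15 clear@15
  add 47.163.190.0/24 -> H6 at depth 24
  ? 47.163.190.6  path d0:H3→d1:-→d2:-→d3:-→d4:-→d5:-→d6:-→d7:-→d8:-→d9:-→d10:-→d11:-→d12:-→d13:-→d14:-→d15:-→d16:-→d17:-→d18:-→d19:-→d20:-→d21:-→d22:-→d23:-→d24:H6  best=H6
  ? 47.163.190.0  path d0:H3→d1:-→d2:-→d3:-→d4:-→d5:-→d6:-→d7:-→d8:-→d9:-→d10:-→d11:-→d12:-→d13:-→d14:-→d15:-→d16:-→d17:-→d18:-→d19:-→d20:-→d21:-→d22:-→d23:-→d24:H6  best=H6
  ? 35.4.25.204  path d0:H3→d1:-→d2:-→d3:-→d4:-  best=H3
  ? 47.163.190.27  path d0:H3→d1:-→d2:-→d3:-→d4:-→d5:-→d6:-→d7:-→d8:-→d9:-→d10:-→d11:-→d12:-→d13:-→d14:-→d15:-→d16:-→d17:-→d18:-→d19:-→d20:-→d21:-→d22:-→d23:-→d24:H6  best=H6
  add 159.192.0.0/12 -> H3 at depth 12
  add 232.80.111.90/32 -> H3 at depth 32
  ? 206.226.234.228  path d0:H3→d1:-→d2:-  best=H3
  ? 232.80.111.90  path d0:H3→d1:-→d2:-→d3:-→d4:-→d5:-→d6:-→d7:-→d8:-→d9:-→d10:-→d11:-→d12:-→d13:-→d14:-→d15:-→d16:-→d17:-→d18:-→d19:-→d20:-→d21:-→d22:-→d23:-→d24:-→d25:-→d26:-→d27:-→d28:-→d29:-→d30:-→d31:-→d32:H3  best=H3
  add 159.0.0.0/8 -> H0 at depth 8
  ? 232.80.111.90  path d0:H3→d1:-→d2:-→d3:-→d4:-→d5:-→d6:-→d7:-→d8:-→d9:-→d10:-→d11:-→d12:-→d13:-→d14:-→d15:-→d16:-→d17:-→d18:-→d19:-→d20:-→d21:-→d22:-→d23:-→d24:-→d25:-→d26:-→d27:-→d28:-→d29:-→d30:-→d31:-→d32:H3  best=H3
  ? 169.242.234.36  path d0:H3→d1:-→d2:-  best=H3
  ? 159.0.15.219  path d0:H3→d1:-→d2:-→d3:-→d4:-→d5:-→d6:-→d7:-→d8:H0  best=H0
  ? 159.192.185.189  path d0:H3→d1:-→d2:-→d3:-→d4:-→d5:-→d6:-→d7:-→d8:H0→d9:-→d10:-→d11:-→d12:H3  best=H3
  - 0.0.0.0/0 clear@0
  ? 47.163.190.1  path d0:-→d1:-→d2:-→d3:-→d4:-→d5:-→d6:-→d7:-→d8:-→d9:-→d10:-→d11:-→d12:-→d13:-→d14:-→d15:-→d16:-→d17:-→d18:-→d19:-→d20:-→d21:-→d22:-→d23:-→d24:H6  best=H6
  add 232.80.0.0/16 -> H6 at depth 16
  ? 47.254.109.58  path d0:-→d1:-→d2:-→d3:-→d4:-→d5:-→d6:-→d7:-→d8:-→d9:-  best=no-route
  ? 232.80.1.86  path d0:-→d1:-→d2:-→d3:-→d4:-→d5:-→d6:-→d7:-→d8:-→d9:-→d10:-→d11:-→d12:-→d13:-→d14:-→d15:-→d16:H6→d17:-  best=H6

== LOOKUPS ==
["H6","H6","H6","H3","H6","H3","H3","H3","H3","H0","H3","H6","no-route","H6"]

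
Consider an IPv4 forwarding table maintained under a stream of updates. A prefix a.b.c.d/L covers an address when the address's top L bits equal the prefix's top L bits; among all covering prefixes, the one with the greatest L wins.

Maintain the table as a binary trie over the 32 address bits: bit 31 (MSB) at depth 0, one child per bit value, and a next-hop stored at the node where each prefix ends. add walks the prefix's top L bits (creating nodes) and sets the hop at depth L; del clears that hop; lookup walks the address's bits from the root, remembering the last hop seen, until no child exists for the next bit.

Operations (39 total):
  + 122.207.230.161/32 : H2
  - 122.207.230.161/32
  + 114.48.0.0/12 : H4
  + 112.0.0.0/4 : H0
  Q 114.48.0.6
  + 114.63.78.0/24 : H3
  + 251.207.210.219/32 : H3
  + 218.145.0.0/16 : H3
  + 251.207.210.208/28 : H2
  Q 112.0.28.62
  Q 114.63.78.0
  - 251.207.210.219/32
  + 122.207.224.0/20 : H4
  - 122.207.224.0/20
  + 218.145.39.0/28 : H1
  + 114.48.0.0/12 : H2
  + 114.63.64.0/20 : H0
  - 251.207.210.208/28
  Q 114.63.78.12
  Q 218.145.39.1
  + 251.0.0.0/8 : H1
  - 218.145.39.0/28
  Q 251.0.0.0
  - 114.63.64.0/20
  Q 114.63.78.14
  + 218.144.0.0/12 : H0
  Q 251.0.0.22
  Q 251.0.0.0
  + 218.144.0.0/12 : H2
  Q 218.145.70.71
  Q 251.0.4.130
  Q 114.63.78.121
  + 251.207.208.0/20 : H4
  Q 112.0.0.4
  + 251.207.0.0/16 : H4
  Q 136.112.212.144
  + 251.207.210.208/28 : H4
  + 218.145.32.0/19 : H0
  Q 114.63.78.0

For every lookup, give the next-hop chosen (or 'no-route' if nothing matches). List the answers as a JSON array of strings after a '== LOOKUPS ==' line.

Process each operation:
  add 122.207.230.161/32 -> H2 at depth 32
  - 122.207.230.161/32 clear@32
  add 114.48.0.0/12 -> H4 at depth 12
  add 112.0.0.0/4 -> H0 at depth 4
  ? 114.48.0.6  path d0:-→d1:-→d2:-→d3:-→d4:H0→d5:-→d6:-→d7:-→d8:-→d9:-→d10:-→d11:-→d12:H4  best=H4
  add 114.63.78.0/24 -> H3 at depth 24
  add 251.207.210.219/32 -> H3 at depth 32
  add 218.145.0.0/16 -> H3 at depth 16
  add 251.207.210.208/28 -> H2 at depth 28
  ? 112.0.28.62  path d0:-→d1:-→d2:-→d3:-→d4:H0→d5:-→d6:-  best=H0
  ? 114.63.78.0  path d0:-→d1:-→d2:-→d3:-→d4:H0→d5:-→d6:-→d7:-→d8:-→d9:-→d10:-→d11:-→d12:H4→d13:-→d14:-→d15:-→d16:-→d17:-→d18:-→d19:-→d20:-→d21:-→d22:-→d23:-→d24:H3  best=H3
  - 251.207.210.219/32 clear@32
  add 122.207.224.0/20 -> H4 at depth 20
  - 122.207.224.0/20 clear@20
  add 218.145.39.0/28 -> H1 at depth 28
  add 114.48.0.0/12 -> H2 at depth 12
  add 114.63.64.0/20 -> H0 at depth 20
  - 251.207.210.208/28 clear@28
  ? 114.63.78.12  path d0:-→d1:-→d2:-→d3:-→d4:H0→d5:-→d6:-→d7:-→d8:-→d9:-→d10:-→d11:-→d12:H2→d13:-→d14:-→d15:-→d16:-→d17:-→d18:-→d19:-→d20:H0→d21:-→d22:-→d23:-→d24:H3  best=H3
  ? 218.145.39.1  path d0:-→d1:-→d2:-→d3:-→d4:-→d5:-→d6:-→d7:-→d8:-→d9:-→d10:-→d11:-→d12:-→d13:-→d14:-→d15:-→d16:H3→d17:-→d18:-→d19:-→d20:-→d21:-→d22:-→d23:-→d24:-→d25:-→d26:-→d27:-→d28:H1  best=H1
  add 251.0.0.0/8 -> H1 at depth 8
  - 218.145.39.0/28 clear@28
  ? 251.0.0.0  path d0:-→d1:-→d2:-→d3:-→d4:-→d5:-→d6:-→d7:-→d8:H1  best=H1
  - 114.63.64.0/20 clear@20
  ? 114.63.78.14  path d0:-→d1:-→d2:-→d3:-→d4:H0→d5:-→d6:-→d7:-→d8:-→d9:-→d10:-→d11:-→d12:H2→d13:-→d14:-→d15:-→d16:-→d17:-→d18:-→d19:-→d20:-→d21:-→d22:-→d23:-→d24:H3  best=H3
  add 218.144.0.0/12 -> H0 at depth 12
  ? 251.0.0.22  path d0:-→d1:-→d2:-→d3:-→d4:-→d5:-→d6:-→d7:-→d8:H1  best=H1
  ? 251.0.0.0  path d0:-→d1:-→d2:-→d3:-→d4:-→d5:-→d6:-→d7:-→d8:H1  best=H1
  add 218.144.0.0/12 -> H2 at depth 12
  ? 218.145.70.71  path d0:-→d1:-→d2:-→d3:-→d4:-→d5:-→d6:-→d7:-→d8:-→d9:-→d10:-→d11:-→d12:H2→d13:-→d14:-→d15:-→d16:H3→d17:-  best=H3
  ? 251.0.4.130  path d0:-→d1:-→d2:-→d3:-→d4:-→d5:-→d6:-→d7:-→d8:H1  best=H1
  ? 114.63.78.121  path d0:-→d1:-→d2:-→d3:-→d4:H0→d5:-→d6:-→d7:-→d8:-→d9:-→d10:-→d11:-→d12:H2→d13:-→d14:-→d15:-→d16:-→d17:-→d18:-→d19:-→d20:-→d21:-→d22:-→d23:-→d24:H3  best=H3
  add 251.207.208.0/20 -> H4 at depth 20
  ? 112.0.0.4  path d0:-→d1:-→d2:-→d3:-→d4:H0→d5:-→d6:-  best=H0
  add 251.207.0.0/16 -> H4 at depth 16
  ? 136.112.212.144  path d0:-→d1:-  best=no-route
  add 251.207.210.208/28 -> H4 at depth 28
  add 218.145.32.0/19 -> H0 at depth 19
  ? 114.63.78.0  path d0:-→d1:-→d2:-→d3:-→d4:H0→d5:-→d6:-→d7:-→d8:-→d9:-→d10:-→d11:-→d12:H2→d13:-→d14:-→d15:-→d16:-→d17:-→d18:-→d19:-→d20:-→d21:-→d22:-→d23:-→d24:H3  best=H3

== LOOKUPS ==
["H4","H0","H3","H3","H1","H1","H3","H1","H1","H3","H1","H3","H0","no-route","H3"]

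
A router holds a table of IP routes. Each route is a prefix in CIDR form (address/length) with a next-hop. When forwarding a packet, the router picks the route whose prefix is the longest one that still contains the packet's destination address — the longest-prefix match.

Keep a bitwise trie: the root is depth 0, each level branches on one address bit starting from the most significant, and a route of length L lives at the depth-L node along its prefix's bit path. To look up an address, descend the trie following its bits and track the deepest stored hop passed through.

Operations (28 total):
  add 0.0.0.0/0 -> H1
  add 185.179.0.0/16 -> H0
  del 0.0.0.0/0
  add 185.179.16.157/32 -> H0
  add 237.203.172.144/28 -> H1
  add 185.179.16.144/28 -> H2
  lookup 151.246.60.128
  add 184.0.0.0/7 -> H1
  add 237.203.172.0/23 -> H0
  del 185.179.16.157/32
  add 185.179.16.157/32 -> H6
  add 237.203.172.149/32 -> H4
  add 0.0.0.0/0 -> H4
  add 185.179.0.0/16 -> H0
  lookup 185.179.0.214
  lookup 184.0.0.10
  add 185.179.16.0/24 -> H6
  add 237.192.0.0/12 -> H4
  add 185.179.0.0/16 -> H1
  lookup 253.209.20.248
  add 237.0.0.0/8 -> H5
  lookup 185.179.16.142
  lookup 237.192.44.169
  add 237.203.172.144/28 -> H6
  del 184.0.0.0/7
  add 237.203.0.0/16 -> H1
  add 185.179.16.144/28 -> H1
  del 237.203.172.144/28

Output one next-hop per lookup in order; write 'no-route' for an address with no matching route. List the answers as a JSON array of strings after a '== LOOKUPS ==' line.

Trace:
  + 0.0.0.0/0 (H1) depth=0
  + 185.179.0.0/16 (H0) depth=16
  del 0.0.0.0/0 (clear depth 0)
  + 185.179.16.157/32 (H0) depth=32
  + 237.203.172.144/28 (H1) depth=28
  + 185.179.16.144/28 (H2) depth=28
  Q 151.246.60.128: descend 10 ; hops seen [∅] ; pick no-route
  + 184.0.0.0/7 (H1) depth=7
  + 237.203.172.0/23 (H0) depth=23
  del 185.179.16.157/32 (clear depth 32)
  + 185.179.16.157/32 (H6) depth=32
  + 237.203.172.149/32 (H4) depth=32
  + 0.0.0.0/0 (H4) depth=0
  + 185.179.0.0/16 (H0) depth=16
  Q 185.179.0.214: descend 1011100110110011000 ; hops seen [H4,H1,H0] ; pick H0
  Q 184.0.0.10: descend 1011100 ; hops seen [H4,H1] ; pick H1
  + 185.179.16.0/24 (H6) depth=24
  + 237.192.0.0/12 (H4) depth=12
  + 185.179.0.0/16 (H1) depth=16
  Q 253.209.20.248: descend 111 ; hops seen [H4] ; pick H4
  + 237.0.0.0/8 (H5) depth=8
  Q 185.179.16.142: descend 101110011011001100010000100 ; hops seen [H4,H1,H1,H6] ; pick H6
  Q 237.192.44.169: descend 111011011100 ; hops seen [H4,H5,H4] ; pick H4
  + 237.203.172.144/28 (H6) depth=28
  del 184.0.0.0/7 (clear depth 7)
  + 237.203.0.0/16 (H1) depth=16
  + 185.179.16.144/28 (H1) depth=28
  del 237.203.172.144/28 (clear depth 28)

== LOOKUPS ==
["no-route","H0","H1","H4","H6","H4"]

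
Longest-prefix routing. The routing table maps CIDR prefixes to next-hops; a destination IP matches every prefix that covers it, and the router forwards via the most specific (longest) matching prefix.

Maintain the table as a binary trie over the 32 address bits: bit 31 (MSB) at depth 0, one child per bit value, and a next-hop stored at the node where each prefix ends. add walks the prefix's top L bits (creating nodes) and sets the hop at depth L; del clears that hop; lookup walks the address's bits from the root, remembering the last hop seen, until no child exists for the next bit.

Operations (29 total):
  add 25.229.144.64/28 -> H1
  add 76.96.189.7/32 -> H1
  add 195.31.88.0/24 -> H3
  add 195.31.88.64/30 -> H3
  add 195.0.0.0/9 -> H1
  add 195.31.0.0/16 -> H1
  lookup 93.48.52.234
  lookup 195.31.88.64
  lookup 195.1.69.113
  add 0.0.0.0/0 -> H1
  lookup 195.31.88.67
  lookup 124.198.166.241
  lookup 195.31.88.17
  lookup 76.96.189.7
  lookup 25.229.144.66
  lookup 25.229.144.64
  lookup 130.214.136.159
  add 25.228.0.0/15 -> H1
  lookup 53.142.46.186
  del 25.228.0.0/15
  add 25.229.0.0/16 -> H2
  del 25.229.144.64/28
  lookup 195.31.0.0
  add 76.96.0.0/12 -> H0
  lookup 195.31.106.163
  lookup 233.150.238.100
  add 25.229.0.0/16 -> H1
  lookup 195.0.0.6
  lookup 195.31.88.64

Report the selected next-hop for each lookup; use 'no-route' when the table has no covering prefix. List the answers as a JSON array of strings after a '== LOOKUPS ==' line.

Apply in order:
  + 25.229.144.64/28 (H1) depth=28
  + 76.96.189.7/32 (H1) depth=32
  + 195.31.88.0/24 (H3) depth=24
  + 195.31.88.64/30 (H3) depth=30
  + 195.0.0.0/9 (H1) depth=9
  + 195.31.0.0/16 (H1) depth=16
  lookup 93.48.52.234: bits 010 walk d0:-→d1:-→d2:-→d3:- -> no-route
  lookup 195.31.88.64: bits 110000110001111101011000010000 walk d0:-→d1:-→d2:-→d3:-→d4:-→d5:-→d6:-→d7:-→d8:-→d9:H1→d10:-→d11:-→d12:-→d13:-→d14:-→d15:-→d16:H1→d17:-→d18:-→d19:-→d20:-→d21:-→d22:-→d23:-→d24:H3→d25:-→d26:-→d27:-→d28:-→d29:-→d30:H3 -> H3
  lookup 195.1.69.113: bits 11000011000 walk d0:-→d1:-→d2:-→d3:-→d4:-→d5:-→d6:-→d7:-→d8:-→d9:H1→d10:-→d11:- -> H1
  + 0.0.0.0/0 (H1) depth=0
  lookup 195.31.88.67: bits 110000110001111101011000010000 walk d0:H1→d1:-→d2:-→d3:-→d4:-→d5:-→d6:-→d7:-→d8:-→d9:H1→d10:-→d11:-→d12:-→d13:-→d14:-→d15:-→d16:H1→d17:-→d18:-→d19:-→d20:-→d21:-→d22:-→d23:-→d24:H3→d25:-→d26:-→d27:-→d28:-→d29:-→d30:H3 -> H3
  lookup 124.198.166.241: bits 01 walk d0:H1→d1:-→d2:- -> H1
  lookup 195.31.88.17: bits 1100001100011111010110000 walk d0:H1→d1:-→d2:-→d3:-→d4:-→d5:-→d6:-→d7:-→d8:-→d9:H1→d10:-→d11:-→d12:-→d13:-→d14:-→d15:-→d16:H1→d17:-→d18:-→d19:-→d20:-→d21:-→d22:-→d23:-→d24:H3→d25:- -> H3
  lookup 76.96.189.7: bits 01001100011000001011110100000111 walk d0:H1→d1:-→d2:-→d3:-→d4:-→d5:-→d6:-→d7:-→d8:-→d9:-→d10:-→d11:-→d12:-→d13:-→d14:-→d15:-→d16:-→d17:-→d18:-→d19:-→d20:-→d21:-→d22:-→d23:-→d24:-→d25:-→d26:-→d27:-→d28:-→d29:-→d30:-→d31:-→d32:H1 -> H1
  lookup 25.229.144.66: bits 0001100111100101100100000100 walk d0:H1→d1:-→d2:-→d3:-→d4:-→d5:-→d6:-→d7:-→d8:-→d9:-→d10:-→d11:-→d12:-→d13:-→d14:-→d15:-→d16:-→d17:-→d18:-→d19:-→d20:-→d21:-→d22:-→d23:-→d24:-→d25:-→d26:-→d27:-→d28:H1 -> H1
  lookup 25.229.144.64: bits 0001100111100101100100000100 walk d0:H1→d1:-→d2:-→d3:-→d4:-→d5:-→d6:-→d7:-→d8:-→d9:-→d10:-→d11:-→d12:-→d13:-→d14:-→d15:-→d16:-→d17:-→d18:-→d19:-→d20:-→d21:-→d22:-→d23:-→d24:-→d25:-→d26:-→d27:-→d28:H1 -> H1
  lookup 130.214.136.159: bits 1 walk d0:H1→d1:- -> H1
  + 25.228.0.0/15 (H1) depth=15
  lookup 53.142.46.186: bits 00 walk d0:H1→d1:-→d2:- -> H1
  del 25.228.0.0/15 (clear depth 15)
  + 25.229.0.0/16 (H2) depth=16
  del 25.229.144.64/28 (clear depth 28)
  lookup 195.31.0.0: bits 11000011000111110 walk d0:H1→d1:-→d2:-→d3:-→d4:-→d5:-→d6:-→d7:-→d8:-→d9:H1→d10:-→d11:-→d12:-→d13:-→d14:-→d15:-→d16:H1→d17:- -> H1
  + 76.96.0.0/12 (H0) depth=12
  lookup 195.31.106.163: bits 110000110001111101 walk d0:H1→d1:-→d2:-→d3:-→d4:-→d5:-→d6:-→d7:-→d8:-→d9:H1→d10:-→d11:-→d12:-→d13:-→d14:-→d15:-→d16:H1→d17:-→d18:- -> H1
  lookup 233.150.238.100: bits 11 walk d0:H1→d1:-→d2:- -> H1
  + 25.229.0.0/16 (H1) depth=16
  lookup 195.0.0.6: bits 11000011000 walk d0:H1→d1:-→d2:-→d3:-→d4:-→d5:-→d6:-→d7:-→d8:-→d9:H1→d10:-→d11:- -> H1
  lookup 195.31.88.64: bits 110000110001111101011000010000 walk d0:H1→d1:-→d2:-→d3:-→d4:-→d5:-→d6:-→d7:-→d8:-→d9:H1→d10:-→d11:-→d12:-→d13:-→d14:-→d15:-→d16:H1→d17:-→d18:-→d19:-→d20:-→d21:-→d22:-→d23:-→d24:H3→d25:-→d26:-→d27:-→d28:-→d29:-→d30:H3 -> H3

== LOOKUPS ==
["no-route","H3","H1","H3","H1","H3","H1","H1","H1","H1","H1","H1","H1","H1","H1","H3"]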